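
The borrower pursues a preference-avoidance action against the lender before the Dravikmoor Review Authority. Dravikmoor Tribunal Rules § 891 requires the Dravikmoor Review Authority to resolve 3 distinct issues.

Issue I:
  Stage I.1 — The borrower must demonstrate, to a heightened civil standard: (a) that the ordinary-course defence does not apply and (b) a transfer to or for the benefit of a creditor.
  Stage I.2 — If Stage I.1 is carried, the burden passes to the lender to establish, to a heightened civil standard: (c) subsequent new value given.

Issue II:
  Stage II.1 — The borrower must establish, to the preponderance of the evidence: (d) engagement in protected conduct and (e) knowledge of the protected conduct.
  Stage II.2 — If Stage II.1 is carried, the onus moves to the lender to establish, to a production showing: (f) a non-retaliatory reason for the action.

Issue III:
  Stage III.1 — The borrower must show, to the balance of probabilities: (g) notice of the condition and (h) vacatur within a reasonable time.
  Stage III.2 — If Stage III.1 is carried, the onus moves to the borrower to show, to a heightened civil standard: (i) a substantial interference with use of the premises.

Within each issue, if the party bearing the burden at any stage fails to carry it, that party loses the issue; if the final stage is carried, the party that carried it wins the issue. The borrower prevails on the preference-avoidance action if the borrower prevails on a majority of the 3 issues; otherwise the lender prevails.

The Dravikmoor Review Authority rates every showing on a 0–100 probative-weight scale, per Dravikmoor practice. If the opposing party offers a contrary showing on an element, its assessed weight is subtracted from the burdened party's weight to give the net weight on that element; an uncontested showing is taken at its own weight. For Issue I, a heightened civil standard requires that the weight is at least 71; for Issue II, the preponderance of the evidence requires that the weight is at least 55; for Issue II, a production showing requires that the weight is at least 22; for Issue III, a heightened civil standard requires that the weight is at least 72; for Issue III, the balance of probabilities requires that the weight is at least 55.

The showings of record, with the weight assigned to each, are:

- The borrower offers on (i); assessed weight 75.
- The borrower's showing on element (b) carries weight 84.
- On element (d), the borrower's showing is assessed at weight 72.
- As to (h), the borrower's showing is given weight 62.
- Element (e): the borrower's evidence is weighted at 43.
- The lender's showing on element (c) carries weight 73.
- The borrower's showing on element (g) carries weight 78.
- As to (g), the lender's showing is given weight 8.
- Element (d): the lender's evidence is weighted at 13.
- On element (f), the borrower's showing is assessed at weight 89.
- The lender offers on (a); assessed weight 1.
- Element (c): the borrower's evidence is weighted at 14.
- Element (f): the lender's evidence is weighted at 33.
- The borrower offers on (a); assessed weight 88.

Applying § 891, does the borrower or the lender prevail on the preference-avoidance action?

— Issue I —
Stage I.1 (borrower, a heightened civil standard, weight is at least 71): (a) net 88−1=87 ≥ 71 — meets; (b) 84 ≥ 71 — meets.
  Stage I.1 carried; the burden shifts to the lender.
Stage I.2 (lender, a heightened civil standard, weight is at least 71): (c) net 73−14=59 < 71 — fails.
  Stage I.2 not carried; the lender fails its burden.
The analysis ends at Stage I.2; the borrower prevails on this issue.
— Issue II —
Stage II.1 (borrower, the preponderance of the evidence, weight is at least 55): (d) net 72−13=59 ≥ 55 — meets; (e) 43 < 55 — fails.
  The borrower does not carry Stage II.1.
The analysis ends at Stage II.1; the lender prevails on this issue.
— Issue III —
At Stage III.1 the borrower must meet the balance of probabilities (weight is at least 55): on (g) the weight is 78 less the opposing 8 gives net 70, ≥ 55, so (g) meets the standard; on (h) the weight is 62, which does reach 55, so (h) meets the standard.
  Stage III.1 is satisfied; the borrower continues to bear the burden.
At Stage III.2 the borrower must meet a heightened civil standard (weight is at least 72): on (i) the weight is 75, which does reach 72, so (i) meets the standard.
  Stage III.2 carried; the final stage is satisfied.
All stages carried — the borrower prevails on this issue.
Per-issue: Issue I → borrower; Issue II → lender; Issue III → borrower. The borrower must prevail on a majority of issues; overall, the borrower prevails.

borrower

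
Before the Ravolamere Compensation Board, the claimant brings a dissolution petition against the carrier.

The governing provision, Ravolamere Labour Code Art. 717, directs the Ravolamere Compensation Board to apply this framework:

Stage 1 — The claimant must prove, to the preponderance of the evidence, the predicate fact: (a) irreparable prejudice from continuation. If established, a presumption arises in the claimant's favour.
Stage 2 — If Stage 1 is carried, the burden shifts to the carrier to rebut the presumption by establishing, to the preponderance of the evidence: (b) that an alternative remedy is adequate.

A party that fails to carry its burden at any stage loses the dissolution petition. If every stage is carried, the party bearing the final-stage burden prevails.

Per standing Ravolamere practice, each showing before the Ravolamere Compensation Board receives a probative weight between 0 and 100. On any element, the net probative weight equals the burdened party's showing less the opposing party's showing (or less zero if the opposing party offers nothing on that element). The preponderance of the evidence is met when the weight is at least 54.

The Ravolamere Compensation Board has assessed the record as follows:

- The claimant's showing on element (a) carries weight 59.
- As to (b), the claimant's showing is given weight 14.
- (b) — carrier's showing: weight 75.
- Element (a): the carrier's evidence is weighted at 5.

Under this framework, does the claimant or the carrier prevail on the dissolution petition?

Stage 1 — burden on claimant; standard: the preponderance of the evidence (weight is at least 54).
    (a): 59 − 5 = 54 ≥ 54 [met]
  Stage 1 carried; the burden shifts to the carrier.
Stage 2 — burden on carrier; standard: the preponderance of the evidence (weight is at least 54).
    (b): 75 − 14 = 61 ≥ 54 [met]
  All elements met at the final stage.
All stages carried — the carrier prevails.

carrier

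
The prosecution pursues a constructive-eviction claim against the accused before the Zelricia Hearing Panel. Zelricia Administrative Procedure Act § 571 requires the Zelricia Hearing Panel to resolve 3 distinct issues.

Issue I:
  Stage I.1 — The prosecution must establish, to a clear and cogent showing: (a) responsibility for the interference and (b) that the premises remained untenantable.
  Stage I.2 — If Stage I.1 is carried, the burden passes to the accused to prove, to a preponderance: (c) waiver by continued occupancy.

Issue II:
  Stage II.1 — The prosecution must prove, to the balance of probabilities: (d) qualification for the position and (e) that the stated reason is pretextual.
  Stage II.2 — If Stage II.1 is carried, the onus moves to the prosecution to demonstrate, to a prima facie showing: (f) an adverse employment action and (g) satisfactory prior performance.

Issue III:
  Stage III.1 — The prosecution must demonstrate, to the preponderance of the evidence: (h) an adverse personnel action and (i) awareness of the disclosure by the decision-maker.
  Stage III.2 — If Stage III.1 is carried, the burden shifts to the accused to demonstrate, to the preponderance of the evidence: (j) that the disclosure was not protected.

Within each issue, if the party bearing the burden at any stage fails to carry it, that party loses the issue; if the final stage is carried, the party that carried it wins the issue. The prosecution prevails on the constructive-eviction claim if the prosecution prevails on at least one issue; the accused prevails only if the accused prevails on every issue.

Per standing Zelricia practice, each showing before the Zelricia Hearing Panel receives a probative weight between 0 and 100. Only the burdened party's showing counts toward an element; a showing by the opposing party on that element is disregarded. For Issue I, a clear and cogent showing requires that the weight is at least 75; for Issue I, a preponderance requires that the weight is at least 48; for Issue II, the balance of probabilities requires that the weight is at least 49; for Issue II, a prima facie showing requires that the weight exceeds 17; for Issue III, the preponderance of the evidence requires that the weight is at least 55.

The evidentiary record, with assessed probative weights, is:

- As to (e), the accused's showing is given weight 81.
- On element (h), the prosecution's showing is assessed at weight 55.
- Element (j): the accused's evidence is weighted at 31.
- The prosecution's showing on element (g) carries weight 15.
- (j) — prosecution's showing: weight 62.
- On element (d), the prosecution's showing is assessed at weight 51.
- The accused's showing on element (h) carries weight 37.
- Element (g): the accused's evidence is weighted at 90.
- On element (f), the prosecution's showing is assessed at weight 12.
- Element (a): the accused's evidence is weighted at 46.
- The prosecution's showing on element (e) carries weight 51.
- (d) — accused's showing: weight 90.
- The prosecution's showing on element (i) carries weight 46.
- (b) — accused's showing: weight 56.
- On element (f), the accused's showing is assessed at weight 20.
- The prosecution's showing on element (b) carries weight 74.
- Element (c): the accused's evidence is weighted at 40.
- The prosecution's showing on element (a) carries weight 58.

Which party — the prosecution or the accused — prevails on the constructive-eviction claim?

— Issue I —
Stage I.1 (prosecution, a clear and cogent showing, weight is at least 75): (a) 58 (accused's 46 disregarded) < 75 — fails; (b) 74 (accused's 56 disregarded) < 75 — fails.
  Stage I.1 not carried; the prosecution fails its burden.
The analysis ends at Stage I.1; the accused prevails on this issue.
— Issue II —
Stage II.1 — burden on prosecution; standard: the balance of probabilities (weight is at least 49).
    (d): 51 (accused's 90 disregarded) ≥ 49 [met]
    (e): 51 (accused's 81 disregarded) ≥ 49 [met]
  Stage II.1 is satisfied; the prosecution continues to bear the burden.
Stage II.2 — burden on prosecution; standard: a prima facie showing (weight exceeds 17).
    (f): 12 (accused's 20 disregarded) ≤ 17 [not met]
    (g): 15 (accused's 90 disregarded) ≤ 17 [not met]
  Not every element is met, so the prosecution fails to carry Stage II.2.
The analysis ends at Stage II.2; the accused prevails on this issue.
— Issue III —
At Stage III.1 the prosecution must meet the preponderance of the evidence (weight is at least 55): on (h) the weight is 55 (the accused's 37 is given no effect), ≥ 55, so (h) meets the standard; on (i) the weight is 46, which does not reach 55, so (i) does not meet the standard.
  The prosecution does not carry Stage III.1.
So the accused prevails on this issue.
Per-issue: Issue I → accused; Issue II → accused; Issue III → accused. The prosecution must prevail on at least one issue; overall, the accused prevails.

accused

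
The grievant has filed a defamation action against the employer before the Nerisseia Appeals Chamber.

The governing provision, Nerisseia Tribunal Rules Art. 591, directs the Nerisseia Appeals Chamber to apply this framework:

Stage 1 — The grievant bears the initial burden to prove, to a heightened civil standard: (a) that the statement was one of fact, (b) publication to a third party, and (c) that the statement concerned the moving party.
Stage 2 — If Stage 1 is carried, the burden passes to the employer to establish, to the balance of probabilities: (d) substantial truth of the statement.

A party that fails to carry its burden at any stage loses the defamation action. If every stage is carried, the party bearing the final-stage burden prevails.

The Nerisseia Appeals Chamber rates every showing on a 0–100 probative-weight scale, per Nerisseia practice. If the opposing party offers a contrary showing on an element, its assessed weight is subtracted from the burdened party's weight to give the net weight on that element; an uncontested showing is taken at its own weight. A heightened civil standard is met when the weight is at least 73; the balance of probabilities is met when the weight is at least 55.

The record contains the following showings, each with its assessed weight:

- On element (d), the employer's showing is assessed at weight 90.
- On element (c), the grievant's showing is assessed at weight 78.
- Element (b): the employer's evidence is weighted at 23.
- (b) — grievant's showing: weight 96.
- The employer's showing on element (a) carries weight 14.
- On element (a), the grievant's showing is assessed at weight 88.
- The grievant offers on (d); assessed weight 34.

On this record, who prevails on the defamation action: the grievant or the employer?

Stage 1 — burden on grievant; standard: a heightened civil standard (weight is at least 73).
    (a): 88 − 14 = 74 ≥ 73 [met]
    (b): 96 − 23 = 73 ≥ 73 [met]
    (c): 78 ≥ 73 [met]
  The grievant carries Stage 1; the employer now bears the burden.
Stage 2 — burden on employer; standard: the balance of probabilities (weight is at least 55).
    (d): 90 − 34 = 56 ≥ 55 [met]
  The employer carries the last stage.
All stages carried — the employer prevails.

employer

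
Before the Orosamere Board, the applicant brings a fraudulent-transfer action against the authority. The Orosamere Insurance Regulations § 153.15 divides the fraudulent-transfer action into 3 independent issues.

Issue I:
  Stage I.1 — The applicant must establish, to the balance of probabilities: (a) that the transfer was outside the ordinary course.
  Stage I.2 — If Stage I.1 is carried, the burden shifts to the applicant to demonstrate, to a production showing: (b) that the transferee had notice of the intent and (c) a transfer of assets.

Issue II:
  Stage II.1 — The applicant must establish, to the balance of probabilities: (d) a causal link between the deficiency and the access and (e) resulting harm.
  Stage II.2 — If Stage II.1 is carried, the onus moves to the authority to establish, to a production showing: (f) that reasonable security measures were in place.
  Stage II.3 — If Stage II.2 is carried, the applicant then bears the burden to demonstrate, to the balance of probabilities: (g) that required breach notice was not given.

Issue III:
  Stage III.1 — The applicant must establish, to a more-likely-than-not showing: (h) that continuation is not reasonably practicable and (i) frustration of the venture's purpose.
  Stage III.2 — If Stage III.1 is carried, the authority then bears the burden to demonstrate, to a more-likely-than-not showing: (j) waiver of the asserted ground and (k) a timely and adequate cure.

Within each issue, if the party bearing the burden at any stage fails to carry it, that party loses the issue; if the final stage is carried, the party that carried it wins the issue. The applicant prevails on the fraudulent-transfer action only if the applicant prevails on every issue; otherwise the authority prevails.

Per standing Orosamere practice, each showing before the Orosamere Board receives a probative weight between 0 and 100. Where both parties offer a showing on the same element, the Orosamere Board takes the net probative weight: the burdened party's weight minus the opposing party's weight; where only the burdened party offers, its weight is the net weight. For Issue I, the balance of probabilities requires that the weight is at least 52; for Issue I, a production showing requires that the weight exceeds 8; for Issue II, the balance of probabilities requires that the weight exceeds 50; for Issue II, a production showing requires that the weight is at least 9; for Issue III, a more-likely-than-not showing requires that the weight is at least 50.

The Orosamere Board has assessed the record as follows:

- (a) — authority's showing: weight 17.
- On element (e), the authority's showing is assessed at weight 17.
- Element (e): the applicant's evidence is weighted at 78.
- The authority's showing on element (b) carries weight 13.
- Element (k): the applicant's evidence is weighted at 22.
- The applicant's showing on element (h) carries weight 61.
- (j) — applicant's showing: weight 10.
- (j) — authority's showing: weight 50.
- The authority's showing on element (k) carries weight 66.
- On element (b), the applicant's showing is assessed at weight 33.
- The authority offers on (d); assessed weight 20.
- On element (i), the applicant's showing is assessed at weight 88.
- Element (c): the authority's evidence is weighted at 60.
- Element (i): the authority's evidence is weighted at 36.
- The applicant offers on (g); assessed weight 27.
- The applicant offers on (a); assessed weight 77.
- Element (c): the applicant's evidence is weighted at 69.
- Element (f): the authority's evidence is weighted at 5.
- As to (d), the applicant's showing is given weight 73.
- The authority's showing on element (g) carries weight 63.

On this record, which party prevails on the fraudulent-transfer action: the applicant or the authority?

applicant

— Issue I —
Stage I.1 — burden on applicant; standard: the balance of probabilities (weight is at least 52).
    (a): 77 − 17 = 60 ≥ 52 [met]
  Stage I.1 carried; the burden remains with the applicant.
Stage I.2 — burden on applicant; standard: a production showing (weight exceeds 8).
    (b): 33 − 13 = 20 > 8 [met]
    (c): 69 − 60 = 9 > 8 [met]
  Stage I.2 carried; the final stage is satisfied.
With every stage satisfied, the applicant prevails on this issue.
— Issue II —
At Stage II.1 the applicant must meet the balance of probabilities (weight exceeds 50): on (d) the weight is 73 less the opposing 20 gives net 53, which does exceed 50, so (d) meets the standard; on (e) the weight is 78 less the opposing 17 gives net 61, which does exceed 50, so (e) meets the standard.
  All elements met. The burden passes to the authority.
At Stage II.2 the authority must meet a production showing (weight is at least 9): on (f) the weight is 5, < 9, so (f) does not meet the standard.
  The authority does not carry Stage II.2.
The analysis ends at Stage II.2; the applicant prevails on this issue.
— Issue III —
Stage III.1 (applicant, a more-likely-than-not showing, weight is at least 50): (h) 61 ≥ 50 — meets; (i) net 88−36=52 ≥ 50 — meets.
  Stage III.1 is satisfied; the onus moves to the authority.
Stage III.2 (authority, a more-likely-than-not showing, weight is at least 50): (j) net 50−10=40 < 50 — fails; (k) net 66−22=44 < 50 — fails.
  Stage III.2 not carried; the authority fails its burden.
The applicant prevails on this issue.
Per-issue: Issue I → applicant; Issue II → applicant; Issue III → applicant. The applicant must prevail on every issue; overall, the applicant prevails.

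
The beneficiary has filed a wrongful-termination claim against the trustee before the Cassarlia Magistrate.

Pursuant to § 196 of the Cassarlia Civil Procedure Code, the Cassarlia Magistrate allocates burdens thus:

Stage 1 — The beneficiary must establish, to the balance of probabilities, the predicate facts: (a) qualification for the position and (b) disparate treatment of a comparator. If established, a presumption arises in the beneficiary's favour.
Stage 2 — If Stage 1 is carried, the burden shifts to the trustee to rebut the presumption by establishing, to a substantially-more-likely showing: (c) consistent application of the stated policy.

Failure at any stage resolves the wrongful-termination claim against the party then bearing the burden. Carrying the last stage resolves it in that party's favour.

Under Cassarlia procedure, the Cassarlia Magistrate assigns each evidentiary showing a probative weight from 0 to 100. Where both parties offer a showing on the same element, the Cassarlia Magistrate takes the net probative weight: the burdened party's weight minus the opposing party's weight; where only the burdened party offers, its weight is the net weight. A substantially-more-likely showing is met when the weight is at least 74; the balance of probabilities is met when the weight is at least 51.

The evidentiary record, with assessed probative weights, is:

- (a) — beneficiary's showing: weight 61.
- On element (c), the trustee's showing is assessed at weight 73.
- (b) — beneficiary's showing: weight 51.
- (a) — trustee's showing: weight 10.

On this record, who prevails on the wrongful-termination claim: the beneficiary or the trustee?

Stage 1 — burden on beneficiary; standard: the balance of probabilities (weight is at least 51).
    (a): 61 − 10 = 51 ≥ 51 [met]
    (b): 51 ≥ 51 [met]
  Stage 1 is satisfied; the onus moves to the trustee.
Stage 2 — burden on trustee; standard: a substantially-more-likely showing (weight is at least 74).
    (c): 73 < 74 [not met]
  The trustee does not carry Stage 2.
The beneficiary prevails.

beneficiary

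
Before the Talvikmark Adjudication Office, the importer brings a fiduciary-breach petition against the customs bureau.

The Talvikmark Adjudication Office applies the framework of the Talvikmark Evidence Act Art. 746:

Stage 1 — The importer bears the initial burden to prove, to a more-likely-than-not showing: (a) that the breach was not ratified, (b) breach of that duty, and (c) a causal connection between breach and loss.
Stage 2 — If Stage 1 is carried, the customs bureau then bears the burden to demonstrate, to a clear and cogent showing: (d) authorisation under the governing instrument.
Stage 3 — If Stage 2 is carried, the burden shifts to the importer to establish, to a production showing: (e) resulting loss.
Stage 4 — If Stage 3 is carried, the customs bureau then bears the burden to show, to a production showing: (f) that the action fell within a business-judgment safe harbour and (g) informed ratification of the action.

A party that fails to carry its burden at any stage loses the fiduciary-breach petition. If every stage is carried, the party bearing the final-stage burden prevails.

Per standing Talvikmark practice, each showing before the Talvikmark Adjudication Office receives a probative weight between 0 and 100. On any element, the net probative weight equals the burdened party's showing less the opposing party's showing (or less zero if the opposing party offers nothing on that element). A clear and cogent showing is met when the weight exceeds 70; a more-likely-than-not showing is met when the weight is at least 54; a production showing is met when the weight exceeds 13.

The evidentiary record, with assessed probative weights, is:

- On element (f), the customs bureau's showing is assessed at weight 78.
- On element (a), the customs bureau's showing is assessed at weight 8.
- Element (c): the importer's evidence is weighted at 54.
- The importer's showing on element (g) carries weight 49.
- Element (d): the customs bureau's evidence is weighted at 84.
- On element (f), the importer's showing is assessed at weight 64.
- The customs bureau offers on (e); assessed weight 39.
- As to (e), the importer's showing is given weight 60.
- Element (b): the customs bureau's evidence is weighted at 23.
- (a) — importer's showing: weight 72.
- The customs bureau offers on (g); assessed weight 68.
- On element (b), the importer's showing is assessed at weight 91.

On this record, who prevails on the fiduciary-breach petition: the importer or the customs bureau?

customs bureau

Stage 1 — burden on importer; standard: a more-likely-than-not showing (weight is at least 54).
    (a): 72 − 8 = 64 ≥ 54 [met]
    (b): 91 − 23 = 68 ≥ 54 [met]
    (c): 54 ≥ 54 [met]
  The importer carries Stage 1; the customs bureau now bears the burden.
Stage 2 — burden on customs bureau; standard: a clear and cogent showing (weight exceeds 70).
    (d): 84 > 70 [met]
  Stage 2 carried; the burden shifts to the importer.
Stage 3 — burden on importer; standard: a production showing (weight exceeds 13).
    (e): 60 − 39 = 21 > 13 [met]
  All elements met. The burden passes to the customs bureau.
Stage 4 — burden on customs bureau; standard: a production showing (weight exceeds 13).
    (f): 78 − 64 = 14 > 13 [met]
    (g): 68 − 49 = 19 > 13 [met]
  All elements met at the final stage.
Every stage carried; the customs bureau prevails.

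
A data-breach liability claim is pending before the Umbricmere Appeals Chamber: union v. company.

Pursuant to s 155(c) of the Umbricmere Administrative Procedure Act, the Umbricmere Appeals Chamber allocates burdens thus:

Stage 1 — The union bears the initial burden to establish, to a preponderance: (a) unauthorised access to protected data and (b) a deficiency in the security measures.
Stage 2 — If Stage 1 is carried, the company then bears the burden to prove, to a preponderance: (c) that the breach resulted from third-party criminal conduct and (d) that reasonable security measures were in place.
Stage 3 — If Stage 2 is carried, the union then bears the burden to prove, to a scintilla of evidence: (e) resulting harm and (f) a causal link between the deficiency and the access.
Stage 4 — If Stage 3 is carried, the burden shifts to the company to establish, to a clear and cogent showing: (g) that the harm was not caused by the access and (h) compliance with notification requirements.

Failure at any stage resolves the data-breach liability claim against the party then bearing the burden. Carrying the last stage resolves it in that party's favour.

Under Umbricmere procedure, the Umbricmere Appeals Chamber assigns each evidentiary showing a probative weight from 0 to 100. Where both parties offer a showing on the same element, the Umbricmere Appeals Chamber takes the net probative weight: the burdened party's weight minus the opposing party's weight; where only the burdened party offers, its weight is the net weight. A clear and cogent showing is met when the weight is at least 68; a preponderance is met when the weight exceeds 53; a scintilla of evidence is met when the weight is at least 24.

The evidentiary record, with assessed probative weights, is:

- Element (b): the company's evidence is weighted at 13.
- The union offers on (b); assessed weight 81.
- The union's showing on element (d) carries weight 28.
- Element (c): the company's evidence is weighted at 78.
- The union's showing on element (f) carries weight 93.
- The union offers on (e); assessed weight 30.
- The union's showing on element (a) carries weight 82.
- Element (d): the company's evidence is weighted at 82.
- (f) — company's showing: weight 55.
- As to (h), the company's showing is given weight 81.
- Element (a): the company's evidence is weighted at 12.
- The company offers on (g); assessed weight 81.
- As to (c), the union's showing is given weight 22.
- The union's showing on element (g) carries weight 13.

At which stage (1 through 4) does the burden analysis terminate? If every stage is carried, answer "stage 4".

Stage 1 (union, a preponderance, weight exceeds 53): (a) net 82−12=70 > 53 — meets; (b) net 81−13=68 > 53 — meets.
  Stage 1 is satisfied; the onus moves to the company.
Stage 2 (company, a preponderance, weight exceeds 53): (c) net 78−22=56 > 53 — meets; (d) net 82−28=54 > 53 — meets.
  The company carries Stage 2; the union now bears the burden.
Stage 3 (union, a scintilla of evidence, weight is at least 24): (e) 30 ≥ 24 — meets; (f) net 93−55=38 ≥ 24 — meets.
  All elements met. The burden passes to the company.
Stage 4 (company, a clear and cogent showing, weight is at least 68): (g) net 81−13=68 ≥ 68 — meets; (h) 81 ≥ 68 — meets.
  The company carries the last stage.
Every stage carried; the company prevails.

stage 4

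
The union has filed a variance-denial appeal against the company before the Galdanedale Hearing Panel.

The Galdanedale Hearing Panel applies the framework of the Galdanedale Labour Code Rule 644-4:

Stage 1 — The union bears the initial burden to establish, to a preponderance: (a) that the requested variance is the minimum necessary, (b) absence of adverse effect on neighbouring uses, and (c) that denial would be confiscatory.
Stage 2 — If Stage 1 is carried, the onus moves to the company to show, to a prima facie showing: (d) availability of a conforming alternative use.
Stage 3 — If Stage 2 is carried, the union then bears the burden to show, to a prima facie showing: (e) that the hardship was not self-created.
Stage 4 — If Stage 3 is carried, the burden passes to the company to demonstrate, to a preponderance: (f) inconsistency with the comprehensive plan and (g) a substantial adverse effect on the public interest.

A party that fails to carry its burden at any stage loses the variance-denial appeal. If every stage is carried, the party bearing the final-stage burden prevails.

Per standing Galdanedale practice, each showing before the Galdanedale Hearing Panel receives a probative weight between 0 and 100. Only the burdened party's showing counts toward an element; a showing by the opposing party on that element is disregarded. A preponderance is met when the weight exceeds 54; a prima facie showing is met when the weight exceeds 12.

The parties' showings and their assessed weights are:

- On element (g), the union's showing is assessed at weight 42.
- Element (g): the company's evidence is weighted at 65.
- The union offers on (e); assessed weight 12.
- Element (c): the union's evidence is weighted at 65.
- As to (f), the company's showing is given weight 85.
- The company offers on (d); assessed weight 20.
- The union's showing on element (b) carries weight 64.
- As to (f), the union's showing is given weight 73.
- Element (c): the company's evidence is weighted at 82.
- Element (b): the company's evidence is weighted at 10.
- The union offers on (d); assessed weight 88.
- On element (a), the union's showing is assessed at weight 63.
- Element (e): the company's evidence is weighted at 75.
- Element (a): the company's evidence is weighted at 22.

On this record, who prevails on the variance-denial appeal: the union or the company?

company

At Stage 1 the union must meet a preponderance (weight exceeds 54): on (a) the weight is 63 (the company's 22 is given no effect), which does exceed 54, so (a) meets the standard; on (b) the weight is 64 (the company's 10 is given no effect), which does exceed 54, so (b) meets the standard; on (c) the weight is 65 (the company's 82 is given no effect), which does exceed 54, so (c) meets the standard.
  Stage 1 is satisfied; the onus moves to the company.
At Stage 2 the company must meet a prima facie showing (weight exceeds 12): on (d) the weight is 20 (the union's 88 is given no effect), which does exceed 12, so (d) meets the standard.
  All elements met. The burden passes to the union.
At Stage 3 the union must meet a prima facie showing (weight exceeds 12): on (e) the weight is 12 (the company's 75 is given no effect), ≤ 12, so (e) does not meet the standard.
  The union does not carry Stage 3.
The analysis ends at Stage 3; the company prevails.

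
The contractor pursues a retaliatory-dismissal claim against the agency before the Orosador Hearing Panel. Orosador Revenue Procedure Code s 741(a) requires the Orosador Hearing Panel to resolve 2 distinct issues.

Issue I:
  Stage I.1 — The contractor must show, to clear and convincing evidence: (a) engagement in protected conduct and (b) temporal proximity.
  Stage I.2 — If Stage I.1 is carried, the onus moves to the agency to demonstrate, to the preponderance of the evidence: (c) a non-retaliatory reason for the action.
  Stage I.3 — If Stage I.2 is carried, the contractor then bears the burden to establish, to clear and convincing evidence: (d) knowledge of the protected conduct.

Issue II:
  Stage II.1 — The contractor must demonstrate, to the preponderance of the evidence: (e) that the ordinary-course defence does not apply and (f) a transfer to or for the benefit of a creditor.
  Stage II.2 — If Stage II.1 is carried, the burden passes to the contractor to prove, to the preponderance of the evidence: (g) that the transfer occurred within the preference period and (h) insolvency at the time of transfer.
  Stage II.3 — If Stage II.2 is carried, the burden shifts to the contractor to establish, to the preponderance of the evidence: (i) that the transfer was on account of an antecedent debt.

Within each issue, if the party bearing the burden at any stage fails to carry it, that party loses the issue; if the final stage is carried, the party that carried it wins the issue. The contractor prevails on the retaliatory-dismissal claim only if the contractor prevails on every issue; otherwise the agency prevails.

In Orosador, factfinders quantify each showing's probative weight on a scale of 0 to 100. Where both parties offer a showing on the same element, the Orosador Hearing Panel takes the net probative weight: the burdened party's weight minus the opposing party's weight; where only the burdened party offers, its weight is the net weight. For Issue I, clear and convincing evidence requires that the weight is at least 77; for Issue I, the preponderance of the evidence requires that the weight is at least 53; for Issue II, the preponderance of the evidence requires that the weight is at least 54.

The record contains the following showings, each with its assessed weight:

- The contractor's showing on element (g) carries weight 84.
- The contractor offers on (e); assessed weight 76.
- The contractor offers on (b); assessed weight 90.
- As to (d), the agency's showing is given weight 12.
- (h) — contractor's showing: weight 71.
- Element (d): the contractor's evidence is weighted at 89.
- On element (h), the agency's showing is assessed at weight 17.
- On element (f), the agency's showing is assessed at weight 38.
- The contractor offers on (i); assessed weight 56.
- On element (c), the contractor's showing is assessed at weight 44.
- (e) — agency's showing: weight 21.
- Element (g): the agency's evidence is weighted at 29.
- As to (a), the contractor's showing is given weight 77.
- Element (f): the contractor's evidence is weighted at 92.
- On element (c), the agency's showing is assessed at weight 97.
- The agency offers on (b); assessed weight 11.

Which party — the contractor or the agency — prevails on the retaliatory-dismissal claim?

— Issue I —
Stage I.1 (contractor, clear and convincing evidence, weight is at least 77): (a) 77 ≥ 77 — meets; (b) net 90−11=79 ≥ 77 — meets.
  The contractor carries Stage I.1; the agency now bears the burden.
Stage I.2 (agency, the preponderance of the evidence, weight is at least 53): (c) net 97−44=53 ≥ 53 — meets.
  All elements met. The burden passes to the contractor.
Stage I.3 (contractor, clear and convincing evidence, weight is at least 77): (d) net 89−12=77 ≥ 77 — meets.
  The contractor carries the last stage.
All stages carried — the contractor prevails on this issue.
— Issue II —
Stage II.1 (contractor, the preponderance of the evidence, weight is at least 54): (e) net 76−21=55 ≥ 54 — meets; (f) net 92−38=54 ≥ 54 — meets.
  Stage II.1 is satisfied; the contractor continues to bear the burden.
Stage II.2 (contractor, the preponderance of the evidence, weight is at least 54): (g) net 84−29=55 ≥ 54 — meets; (h) net 71−17=54 ≥ 54 — meets.
  All elements met. The contractor retains the burden for Stage II.3.
Stage II.3 (contractor, the preponderance of the evidence, weight is at least 54): (i) 56 ≥ 54 — meets.
  All elements met at the final stage.
All stages carried — the contractor prevails on this issue.
Per-issue: Issue I → contractor; Issue II → contractor. The contractor must prevail on every issue; overall, the contractor prevails.

contractor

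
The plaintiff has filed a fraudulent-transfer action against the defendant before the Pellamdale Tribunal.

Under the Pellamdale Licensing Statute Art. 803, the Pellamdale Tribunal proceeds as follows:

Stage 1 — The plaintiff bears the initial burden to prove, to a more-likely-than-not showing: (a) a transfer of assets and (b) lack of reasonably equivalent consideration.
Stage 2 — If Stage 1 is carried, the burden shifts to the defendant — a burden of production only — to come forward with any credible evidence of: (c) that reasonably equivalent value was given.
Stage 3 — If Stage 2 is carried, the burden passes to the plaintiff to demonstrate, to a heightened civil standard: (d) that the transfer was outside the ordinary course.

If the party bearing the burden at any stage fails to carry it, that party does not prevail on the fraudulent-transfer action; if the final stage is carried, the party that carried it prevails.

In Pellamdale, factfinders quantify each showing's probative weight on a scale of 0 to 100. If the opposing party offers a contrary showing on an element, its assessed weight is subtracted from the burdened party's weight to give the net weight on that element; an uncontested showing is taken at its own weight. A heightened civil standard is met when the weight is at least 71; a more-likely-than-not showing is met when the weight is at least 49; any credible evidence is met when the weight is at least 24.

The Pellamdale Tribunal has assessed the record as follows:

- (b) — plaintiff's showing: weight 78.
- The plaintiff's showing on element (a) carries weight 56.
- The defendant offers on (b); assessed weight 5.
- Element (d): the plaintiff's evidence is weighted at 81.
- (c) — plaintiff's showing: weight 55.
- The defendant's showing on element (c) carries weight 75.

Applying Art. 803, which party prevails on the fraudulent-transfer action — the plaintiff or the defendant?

At Stage 1 the plaintiff must meet a more-likely-than-not showing (weight is at least 49): on (a) the weight is 56, which does reach 49, so (a) meets the standard; on (b) the weight is 78 less the opposing 5 gives net 73, which does reach 49, so (b) meets the standard.
  Stage 1 carried; the burden shifts to the defendant.
At Stage 2 the defendant must meet any credible evidence (weight is at least 24): on (c) the weight is 75 less the opposing 55 gives net 20, which does not reach 24, so (c) does not meet the standard.
  Not every element is met, so the defendant fails to carry Stage 2.
The plaintiff prevails.

plaintiff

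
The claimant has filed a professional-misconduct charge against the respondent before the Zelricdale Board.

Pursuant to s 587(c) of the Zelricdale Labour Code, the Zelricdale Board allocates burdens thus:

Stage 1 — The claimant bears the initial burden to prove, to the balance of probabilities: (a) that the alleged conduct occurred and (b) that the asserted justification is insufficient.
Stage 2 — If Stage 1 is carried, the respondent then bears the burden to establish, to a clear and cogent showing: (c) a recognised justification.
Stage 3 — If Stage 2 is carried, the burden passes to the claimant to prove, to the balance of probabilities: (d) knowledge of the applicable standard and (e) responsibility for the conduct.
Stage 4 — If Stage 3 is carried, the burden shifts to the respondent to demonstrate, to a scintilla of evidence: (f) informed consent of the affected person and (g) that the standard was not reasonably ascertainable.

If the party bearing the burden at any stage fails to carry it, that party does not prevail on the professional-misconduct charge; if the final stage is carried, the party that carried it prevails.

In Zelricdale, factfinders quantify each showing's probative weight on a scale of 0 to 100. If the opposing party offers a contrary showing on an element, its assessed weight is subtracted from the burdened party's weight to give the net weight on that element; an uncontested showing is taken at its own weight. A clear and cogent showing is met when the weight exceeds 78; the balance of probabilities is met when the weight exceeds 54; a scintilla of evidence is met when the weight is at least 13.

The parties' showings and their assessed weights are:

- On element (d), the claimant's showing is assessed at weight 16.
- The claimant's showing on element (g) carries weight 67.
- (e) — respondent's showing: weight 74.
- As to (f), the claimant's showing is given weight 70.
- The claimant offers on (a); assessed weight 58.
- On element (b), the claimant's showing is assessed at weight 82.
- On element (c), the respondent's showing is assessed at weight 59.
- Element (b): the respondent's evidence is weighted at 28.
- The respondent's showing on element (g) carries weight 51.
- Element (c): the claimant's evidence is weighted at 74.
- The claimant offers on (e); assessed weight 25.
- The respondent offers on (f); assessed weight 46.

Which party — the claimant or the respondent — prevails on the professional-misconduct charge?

respondent

Stage 1 — burden on claimant; standard: the balance of probabilities (weight exceeds 54).
    (a): 58 > 54 [met]
    (b): 82 − 28 = 54 ≤ 54 [not met]
  Stage 1 not carried; the claimant fails its burden.
The analysis ends at Stage 1; the respondent prevails.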